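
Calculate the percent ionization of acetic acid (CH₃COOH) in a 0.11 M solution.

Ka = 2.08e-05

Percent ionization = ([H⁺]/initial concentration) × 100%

Using Ka equilibrium: x² + Ka×x - Ka×C = 0. Solving: [H⁺] = 1.5022e-03. Percent = (1.5022e-03/0.11) × 100

Percent ionization = 1.37%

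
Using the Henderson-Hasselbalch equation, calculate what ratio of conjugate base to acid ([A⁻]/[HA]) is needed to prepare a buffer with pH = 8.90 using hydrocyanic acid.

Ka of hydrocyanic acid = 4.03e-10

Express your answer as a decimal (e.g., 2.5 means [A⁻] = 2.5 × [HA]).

pKa = -log(4.03e-10) = 9.3947. pH = pKa + log([A⁻]/[HA]), so log([A⁻]/[HA]) = pH − pKa = 8.90 − 9.3947 = -0.4947. [A⁻]/[HA] = 10^(-0.4947) = 0.320

[A⁻]/[HA] = 0.320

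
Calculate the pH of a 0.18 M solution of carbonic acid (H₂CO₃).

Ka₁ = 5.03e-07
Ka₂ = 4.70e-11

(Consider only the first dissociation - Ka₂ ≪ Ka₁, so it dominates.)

First dissociation dominates. From Ka₁ = [H⁺][HA⁻]/[H₂A], x² + Ka₁·x − Ka₁·C = 0 with C = 0.18 M and Ka₁ = 5.03e-07. Solving: [H⁺] = (−Ka₁ + √(Ka₁² + 4·Ka₁·C)) / 2 = 3.0065e-04 M. pH = -log(3.0065e-04) = 3.52.

pH = 3.52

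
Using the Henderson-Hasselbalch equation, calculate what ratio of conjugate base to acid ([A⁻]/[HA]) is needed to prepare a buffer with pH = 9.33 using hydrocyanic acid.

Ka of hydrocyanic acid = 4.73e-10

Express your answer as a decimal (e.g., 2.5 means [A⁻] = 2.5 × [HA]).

pKa = -log(4.73e-10) = 9.3251. pH = pKa + log([A⁻]/[HA]), so log([A⁻]/[HA]) = pH − pKa = 9.33 − 9.3251 = 0.0049. [A⁻]/[HA] = 10^(0.0049) = 1.01

[A⁻]/[HA] = 1.01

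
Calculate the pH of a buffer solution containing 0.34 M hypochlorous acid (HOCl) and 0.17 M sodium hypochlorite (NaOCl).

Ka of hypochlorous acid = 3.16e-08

pKa = -log(3.16e-08) = 7.50. pH = pKa + log([A⁻]/[HA]) = 7.50 + log(0.17/0.34)

pH = 7.20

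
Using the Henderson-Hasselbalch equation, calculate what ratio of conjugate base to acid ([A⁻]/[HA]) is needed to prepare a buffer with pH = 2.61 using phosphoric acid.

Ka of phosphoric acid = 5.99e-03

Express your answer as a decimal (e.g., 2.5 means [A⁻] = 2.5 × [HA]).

pKa = -log(5.99e-03) = 2.2226. pH = pKa + log([A⁻]/[HA]), so log([A⁻]/[HA]) = pH − pKa = 2.61 − 2.2226 = 0.3874. [A⁻]/[HA] = 10^(0.3874) = 2.44

[A⁻]/[HA] = 2.44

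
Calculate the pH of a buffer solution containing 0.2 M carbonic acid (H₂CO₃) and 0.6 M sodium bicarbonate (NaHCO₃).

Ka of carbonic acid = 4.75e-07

pKa = -log(4.75e-07) = 6.32. pH = pKa + log([A⁻]/[HA]) = 6.32 + log(0.6/0.2)

pH = 6.80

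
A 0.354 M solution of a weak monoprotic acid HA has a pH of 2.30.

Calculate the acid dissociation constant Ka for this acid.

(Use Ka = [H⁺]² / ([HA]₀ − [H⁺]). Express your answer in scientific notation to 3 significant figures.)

[H⁺] = 10^(−pH) = 10^(−2.30) = 5.012e-03 M. For HA ⇌ H⁺ + A⁻, Ka = [H⁺][A⁻]/[HA] = [H⁺]² / ([HA]₀ − [H⁺]) = (5.012e-03)² / (0.354 − 5.012e-03) = 7.20e-05.

K_a = 7.20e-05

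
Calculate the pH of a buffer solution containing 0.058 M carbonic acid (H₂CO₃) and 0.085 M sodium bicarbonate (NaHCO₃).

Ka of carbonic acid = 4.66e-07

pKa = -log(4.66e-07) = 6.33. pH = pKa + log([A⁻]/[HA]) = 6.33 + log(0.085/0.058)

pH = 6.50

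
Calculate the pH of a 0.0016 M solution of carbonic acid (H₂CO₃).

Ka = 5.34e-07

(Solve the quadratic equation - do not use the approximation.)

x² + Ka×x - Ka×C = 0. Using quadratic formula: [H⁺] = 2.8964e-05

pH = 4.54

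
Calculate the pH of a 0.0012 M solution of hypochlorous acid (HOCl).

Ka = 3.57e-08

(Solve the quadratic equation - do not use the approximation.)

x² + Ka×x - Ka×C = 0. Using quadratic formula: [H⁺] = 6.5274e-06

pH = 5.19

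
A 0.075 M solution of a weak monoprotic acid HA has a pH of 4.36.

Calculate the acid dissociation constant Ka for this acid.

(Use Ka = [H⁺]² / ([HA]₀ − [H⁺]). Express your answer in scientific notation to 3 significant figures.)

[H⁺] = 10^(−pH) = 10^(−4.36) = 4.365e-05 M. For HA ⇌ H⁺ + A⁻, Ka = [H⁺][A⁻]/[HA] = [H⁺]² / ([HA]₀ − [H⁺]) = (4.365e-05)² / (0.075 − 4.365e-05) = 2.54e-08.

K_a = 2.54e-08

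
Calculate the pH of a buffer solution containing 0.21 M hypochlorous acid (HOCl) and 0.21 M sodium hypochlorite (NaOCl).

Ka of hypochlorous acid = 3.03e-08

pKa = -log(3.03e-08) = 7.52. pH = pKa + log([A⁻]/[HA]) = 7.52 + log(0.21/0.21)

pH = 7.52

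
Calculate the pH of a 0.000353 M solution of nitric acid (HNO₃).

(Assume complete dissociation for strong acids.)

[H⁺] = 0.000353 M for strong acid. pH = -log[H⁺] = -log(0.000353)

pH = 3.45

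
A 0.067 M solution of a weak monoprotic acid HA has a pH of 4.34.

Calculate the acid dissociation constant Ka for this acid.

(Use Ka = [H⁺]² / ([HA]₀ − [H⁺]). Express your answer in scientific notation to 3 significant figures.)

[H⁺] = 10^(−pH) = 10^(−4.34) = 4.571e-05 M. For HA ⇌ H⁺ + A⁻, Ka = [H⁺][A⁻]/[HA] = [H⁺]² / ([HA]₀ − [H⁺]) = (4.571e-05)² / (0.067 − 4.571e-05) = 3.12e-08.

K_a = 3.12e-08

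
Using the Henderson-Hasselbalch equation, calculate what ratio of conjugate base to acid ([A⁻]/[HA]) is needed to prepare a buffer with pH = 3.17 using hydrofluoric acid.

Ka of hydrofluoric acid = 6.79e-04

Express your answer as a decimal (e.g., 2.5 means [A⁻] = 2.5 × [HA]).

pKa = -log(6.79e-04) = 3.1681. pH = pKa + log([A⁻]/[HA]), so log([A⁻]/[HA]) = pH − pKa = 3.17 − 3.1681 = 0.0019. [A⁻]/[HA] = 10^(0.0019) = 1.00

[A⁻]/[HA] = 1.00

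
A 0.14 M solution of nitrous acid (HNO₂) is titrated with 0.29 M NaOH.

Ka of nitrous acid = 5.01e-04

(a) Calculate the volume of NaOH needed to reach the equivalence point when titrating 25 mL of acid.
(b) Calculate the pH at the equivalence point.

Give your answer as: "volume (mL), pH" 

moles acid = 0.14 × 25/1000 = 0.0035 mol; V_base = moles/0.29 × 1000 = 12.1 mL. At equivalence only the conjugate base is present: [A⁻] = 0.0035/0.037 = 9.4419e-02 M. Kb = Kw/Ka = 2.00e-11; [OH⁻] = √(Kb × [A⁻]) = 1.3728e-06; pOH = 5.86; pH = 14 - pOH = 8.14.

V = 12.1 mL, pH = 8.14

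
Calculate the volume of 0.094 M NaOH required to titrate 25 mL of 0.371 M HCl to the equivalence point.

At equivalence: moles acid = moles base. moles HCl = 0.371 × 25/1000 = 0.009275 mol. V_base = moles / 0.094 × 1000 = 98.7 mL.

V_{base} = 98.7 mL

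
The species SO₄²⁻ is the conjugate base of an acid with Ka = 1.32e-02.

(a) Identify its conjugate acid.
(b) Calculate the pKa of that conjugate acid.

(a) The conjugate acid is formed by adding one H⁺ to SO₄²⁻, giving HSO₄⁻. (b) pKa = -log(Ka) = -log(1.32e-02) = 1.88.

Conjugate acid: HSO₄⁻; pK_a = 1.88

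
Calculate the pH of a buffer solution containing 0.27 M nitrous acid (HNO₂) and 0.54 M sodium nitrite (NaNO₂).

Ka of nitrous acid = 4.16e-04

pKa = -log(4.16e-04) = 3.38. pH = pKa + log([A⁻]/[HA]) = 3.38 + log(0.54/0.27)

pH = 3.68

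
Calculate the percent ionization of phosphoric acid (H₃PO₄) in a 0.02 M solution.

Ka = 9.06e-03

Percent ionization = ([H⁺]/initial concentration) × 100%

Using Ka equilibrium: x² + Ka×x - Ka×C = 0. Solving: [H⁺] = 9.6728e-03. Percent = (9.6728e-03/0.02) × 100

Percent ionization = 48.4%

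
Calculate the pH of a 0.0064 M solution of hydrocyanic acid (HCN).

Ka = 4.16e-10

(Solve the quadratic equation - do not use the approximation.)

x² + Ka×x - Ka×C = 0. Using quadratic formula: [H⁺] = 1.6315e-06

pH = 5.79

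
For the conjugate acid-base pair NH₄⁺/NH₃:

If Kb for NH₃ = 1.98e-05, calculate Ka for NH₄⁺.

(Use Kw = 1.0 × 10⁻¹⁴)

For a conjugate pair Ka × Kb = Kw, so Ka = Kw/Kb = 1.0 × 10⁻¹⁴ / 1.98e-05 = 5.05e-10.

K_a = 5.05e-10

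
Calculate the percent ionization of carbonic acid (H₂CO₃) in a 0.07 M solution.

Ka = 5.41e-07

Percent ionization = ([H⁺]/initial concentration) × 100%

Using Ka equilibrium: x² + Ka×x - Ka×C = 0. Solving: [H⁺] = 1.9433e-04. Percent = (1.9433e-04/0.07) × 100

Percent ionization = 0.278%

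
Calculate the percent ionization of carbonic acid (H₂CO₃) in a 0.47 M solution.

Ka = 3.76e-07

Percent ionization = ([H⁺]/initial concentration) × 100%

Using Ka equilibrium: x² + Ka×x - Ka×C = 0. Solving: [H⁺] = 4.2019e-04. Percent = (4.2019e-04/0.47) × 100

Percent ionization = 0.0894%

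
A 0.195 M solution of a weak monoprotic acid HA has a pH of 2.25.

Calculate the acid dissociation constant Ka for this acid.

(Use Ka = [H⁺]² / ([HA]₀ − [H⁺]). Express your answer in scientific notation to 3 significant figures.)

[H⁺] = 10^(−pH) = 10^(−2.25) = 5.623e-03 M. For HA ⇌ H⁺ + A⁻, Ka = [H⁺][A⁻]/[HA] = [H⁺]² / ([HA]₀ − [H⁺]) = (5.623e-03)² / (0.195 − 5.623e-03) = 1.67e-04.

K_a = 1.67e-04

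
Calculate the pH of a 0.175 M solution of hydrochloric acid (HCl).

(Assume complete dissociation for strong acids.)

[H⁺] = 0.175 M for strong acid. pH = -log[H⁺] = -log(0.175)

pH = 0.76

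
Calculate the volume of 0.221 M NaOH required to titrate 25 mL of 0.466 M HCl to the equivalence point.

At equivalence: moles acid = moles base. moles HCl = 0.466 × 25/1000 = 0.01165 mol. V_base = moles / 0.221 × 1000 = 52.7 mL.

V_{base} = 52.7 mL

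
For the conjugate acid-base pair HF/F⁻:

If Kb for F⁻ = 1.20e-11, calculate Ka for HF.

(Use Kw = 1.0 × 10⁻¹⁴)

For a conjugate pair Ka × Kb = Kw, so Ka = Kw/Kb = 1.0 × 10⁻¹⁴ / 1.20e-11 = 8.33e-04.

K_a = 8.33e-04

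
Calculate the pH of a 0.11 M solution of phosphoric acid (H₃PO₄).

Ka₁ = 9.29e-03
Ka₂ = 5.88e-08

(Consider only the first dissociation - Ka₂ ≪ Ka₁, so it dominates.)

First dissociation dominates. From Ka₁ = [H⁺][HA⁻]/[H₂A], x² + Ka₁·x − Ka₁·C = 0 with C = 0.11 M and Ka₁ = 9.29e-03. Solving: [H⁺] = (−Ka₁ + √(Ka₁² + 4·Ka₁·C)) / 2 = 2.7658e-02 M. pH = -log(2.7658e-02) = 1.56.

pH = 1.56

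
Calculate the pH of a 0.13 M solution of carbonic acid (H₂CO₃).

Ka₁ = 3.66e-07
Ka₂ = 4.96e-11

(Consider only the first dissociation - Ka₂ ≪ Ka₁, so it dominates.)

First dissociation dominates. From Ka₁ = [H⁺][HA⁻]/[H₂A], x² + Ka₁·x − Ka₁·C = 0 with C = 0.13 M and Ka₁ = 3.66e-07. Solving: [H⁺] = (−Ka₁ + √(Ka₁² + 4·Ka₁·C)) / 2 = 2.1795e-04 M. pH = -log(2.1795e-04) = 3.66.

pH = 3.66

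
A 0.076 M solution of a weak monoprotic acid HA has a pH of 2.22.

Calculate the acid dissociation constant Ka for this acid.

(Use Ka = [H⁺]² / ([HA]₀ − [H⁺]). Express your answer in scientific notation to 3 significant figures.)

[H⁺] = 10^(−pH) = 10^(−2.22) = 6.026e-03 M. For HA ⇌ H⁺ + A⁻, Ka = [H⁺][A⁻]/[HA] = [H⁺]² / ([HA]₀ − [H⁺]) = (6.026e-03)² / (0.076 − 6.026e-03) = 5.19e-04.

K_a = 5.19e-04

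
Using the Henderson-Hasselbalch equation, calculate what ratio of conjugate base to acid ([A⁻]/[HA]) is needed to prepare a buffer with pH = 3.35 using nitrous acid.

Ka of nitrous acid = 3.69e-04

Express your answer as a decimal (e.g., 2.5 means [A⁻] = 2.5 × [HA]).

pKa = -log(3.69e-04) = 3.4330. pH = pKa + log([A⁻]/[HA]), so log([A⁻]/[HA]) = pH − pKa = 3.35 − 3.4330 = -0.0830. [A⁻]/[HA] = 10^(-0.0830) = 0.826

[A⁻]/[HA] = 0.826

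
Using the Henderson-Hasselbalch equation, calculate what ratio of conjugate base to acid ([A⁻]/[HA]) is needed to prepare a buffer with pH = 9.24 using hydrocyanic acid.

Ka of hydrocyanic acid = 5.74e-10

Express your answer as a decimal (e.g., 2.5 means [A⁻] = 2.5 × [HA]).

pKa = -log(5.74e-10) = 9.2411. pH = pKa + log([A⁻]/[HA]), so log([A⁻]/[HA]) = pH − pKa = 9.24 − 9.2411 = -0.0011. [A⁻]/[HA] = 10^(-0.0011) = 0.997

[A⁻]/[HA] = 0.997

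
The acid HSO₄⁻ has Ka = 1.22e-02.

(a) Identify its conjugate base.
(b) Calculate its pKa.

(a) The conjugate base is formed by removing one H⁺ from HSO₄⁻, giving SO₄²⁻. (b) pKa = -log(Ka) = -log(1.22e-02) = 1.91.

Conjugate base: SO₄²⁻; pK_a = 1.91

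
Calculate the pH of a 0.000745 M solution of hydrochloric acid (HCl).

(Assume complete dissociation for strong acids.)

[H⁺] = 0.000745 M for strong acid. pH = -log[H⁺] = -log(0.000745)

pH = 3.13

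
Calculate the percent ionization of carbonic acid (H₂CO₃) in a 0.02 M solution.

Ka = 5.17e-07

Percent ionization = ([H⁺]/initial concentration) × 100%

Using Ka equilibrium: x² + Ka×x - Ka×C = 0. Solving: [H⁺] = 1.0143e-04. Percent = (1.0143e-04/0.02) × 100

Percent ionization = 0.507%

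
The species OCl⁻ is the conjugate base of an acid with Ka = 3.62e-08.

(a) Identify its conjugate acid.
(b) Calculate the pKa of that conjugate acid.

(a) The conjugate acid is formed by adding one H⁺ to OCl⁻, giving HOCl. (b) pKa = -log(Ka) = -log(3.62e-08) = 7.44.

Conjugate acid: HOCl; pK_a = 7.44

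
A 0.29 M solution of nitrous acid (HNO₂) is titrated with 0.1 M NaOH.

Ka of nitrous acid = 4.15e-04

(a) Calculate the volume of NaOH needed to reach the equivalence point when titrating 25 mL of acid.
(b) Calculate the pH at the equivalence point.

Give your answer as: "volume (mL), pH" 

moles acid = 0.29 × 25/1000 = 0.00725 mol; V_base = moles/0.1 × 1000 = 72.5 mL. At equivalence only the conjugate base is present: [A⁻] = 0.00725/0.098 = 7.4359e-02 M. Kb = Kw/Ka = 2.41e-11; [OH⁻] = √(Kb × [A⁻]) = 1.3386e-06; pOH = 5.87; pH = 14 - pOH = 8.13.

V = 72.5 mL, pH = 8.13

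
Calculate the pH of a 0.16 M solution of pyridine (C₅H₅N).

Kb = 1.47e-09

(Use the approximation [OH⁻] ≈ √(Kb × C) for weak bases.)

[OH⁻] = √(Kb × C) = √(1.47e-09 × 0.16) = 1.5336e-05. pOH = 4.81, pH = 14 - pOH

pH = 9.19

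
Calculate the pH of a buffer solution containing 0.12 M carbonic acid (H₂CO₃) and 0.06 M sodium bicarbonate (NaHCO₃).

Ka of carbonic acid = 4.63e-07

pKa = -log(4.63e-07) = 6.33. pH = pKa + log([A⁻]/[HA]) = 6.33 + log(0.06/0.12)

pH = 6.03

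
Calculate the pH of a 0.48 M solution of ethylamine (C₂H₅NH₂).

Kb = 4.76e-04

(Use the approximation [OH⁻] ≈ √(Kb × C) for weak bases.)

[OH⁻] = √(Kb × C) = √(4.76e-04 × 0.48) = 1.5116e-02. pOH = 1.82, pH = 14 - pOH

pH = 12.18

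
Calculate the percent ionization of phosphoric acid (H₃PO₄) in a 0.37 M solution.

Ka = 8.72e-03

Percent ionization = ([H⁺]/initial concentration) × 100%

Using Ka equilibrium: x² + Ka×x - Ka×C = 0. Solving: [H⁺] = 5.2608e-02. Percent = (5.2608e-02/0.37) × 100

Percent ionization = 14.2%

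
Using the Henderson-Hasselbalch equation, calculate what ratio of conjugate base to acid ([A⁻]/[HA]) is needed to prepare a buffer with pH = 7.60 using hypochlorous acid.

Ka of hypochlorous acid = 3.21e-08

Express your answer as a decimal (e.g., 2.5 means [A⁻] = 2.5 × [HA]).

pKa = -log(3.21e-08) = 7.4935. pH = pKa + log([A⁻]/[HA]), so log([A⁻]/[HA]) = pH − pKa = 7.60 − 7.4935 = 0.1065. [A⁻]/[HA] = 10^(0.1065) = 1.28

[A⁻]/[HA] = 1.28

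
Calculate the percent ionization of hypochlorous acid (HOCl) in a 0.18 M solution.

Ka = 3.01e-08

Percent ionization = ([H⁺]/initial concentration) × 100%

Using Ka equilibrium: x² + Ka×x - Ka×C = 0. Solving: [H⁺] = 7.3592e-05. Percent = (7.3592e-05/0.18) × 100

Percent ionization = 0.0409%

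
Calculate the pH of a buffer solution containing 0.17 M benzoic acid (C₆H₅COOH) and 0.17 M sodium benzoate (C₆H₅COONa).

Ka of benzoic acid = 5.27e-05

pKa = -log(5.27e-05) = 4.28. pH = pKa + log([A⁻]/[HA]) = 4.28 + log(0.17/0.17)

pH = 4.28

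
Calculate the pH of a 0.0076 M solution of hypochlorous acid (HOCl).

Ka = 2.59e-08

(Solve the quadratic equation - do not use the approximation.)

x² + Ka×x - Ka×C = 0. Using quadratic formula: [H⁺] = 1.4017e-05

pH = 4.85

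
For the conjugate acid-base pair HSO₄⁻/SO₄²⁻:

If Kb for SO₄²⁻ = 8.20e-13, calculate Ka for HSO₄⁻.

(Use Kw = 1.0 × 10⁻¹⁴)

For a conjugate pair Ka × Kb = Kw, so Ka = Kw/Kb = 1.0 × 10⁻¹⁴ / 8.20e-13 = 1.22e-02.

K_a = 1.22e-02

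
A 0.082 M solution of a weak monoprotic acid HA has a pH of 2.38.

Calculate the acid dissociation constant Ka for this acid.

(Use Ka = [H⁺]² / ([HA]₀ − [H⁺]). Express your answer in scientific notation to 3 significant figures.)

[H⁺] = 10^(−pH) = 10^(−2.38) = 4.169e-03 M. For HA ⇌ H⁺ + A⁻, Ka = [H⁺][A⁻]/[HA] = [H⁺]² / ([HA]₀ − [H⁺]) = (4.169e-03)² / (0.082 − 4.169e-03) = 2.23e-04.

K_a = 2.23e-04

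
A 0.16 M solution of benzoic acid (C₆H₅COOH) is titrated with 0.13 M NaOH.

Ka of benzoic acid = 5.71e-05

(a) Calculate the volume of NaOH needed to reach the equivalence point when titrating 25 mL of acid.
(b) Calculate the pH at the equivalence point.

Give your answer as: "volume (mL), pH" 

moles acid = 0.16 × 25/1000 = 0.004 mol; V_base = moles/0.13 × 1000 = 30.8 mL. At equivalence only the conjugate base is present: [A⁻] = 0.004/0.056 = 7.1724e-02 M. Kb = Kw/Ka = 1.75e-10; [OH⁻] = √(Kb × [A⁻]) = 3.5442e-06; pOH = 5.45; pH = 14 - pOH = 8.55.

V = 30.8 mL, pH = 8.55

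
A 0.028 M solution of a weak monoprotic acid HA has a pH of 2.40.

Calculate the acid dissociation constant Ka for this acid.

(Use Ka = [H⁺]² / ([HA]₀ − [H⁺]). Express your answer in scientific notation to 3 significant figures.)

[H⁺] = 10^(−pH) = 10^(−2.40) = 3.981e-03 M. For HA ⇌ H⁺ + A⁻, Ka = [H⁺][A⁻]/[HA] = [H⁺]² / ([HA]₀ − [H⁺]) = (3.981e-03)² / (0.028 − 3.981e-03) = 6.60e-04.

K_a = 6.60e-04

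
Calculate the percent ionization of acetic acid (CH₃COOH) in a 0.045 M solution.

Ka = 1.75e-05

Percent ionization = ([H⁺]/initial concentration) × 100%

Using Ka equilibrium: x² + Ka×x - Ka×C = 0. Solving: [H⁺] = 8.7871e-04. Percent = (8.7871e-04/0.045) × 100

Percent ionization = 1.95%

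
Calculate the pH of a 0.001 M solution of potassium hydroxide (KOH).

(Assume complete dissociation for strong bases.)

[OH⁻] = 0.001 M for strong base. pOH = -log[OH⁻] = 3.00, pH = 14 - pOH

pH = 11.00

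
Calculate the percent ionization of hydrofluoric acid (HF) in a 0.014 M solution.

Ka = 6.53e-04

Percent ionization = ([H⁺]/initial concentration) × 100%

Using Ka equilibrium: x² + Ka×x - Ka×C = 0. Solving: [H⁺] = 2.7147e-03. Percent = (2.7147e-03/0.014) × 100

Percent ionization = 19.4%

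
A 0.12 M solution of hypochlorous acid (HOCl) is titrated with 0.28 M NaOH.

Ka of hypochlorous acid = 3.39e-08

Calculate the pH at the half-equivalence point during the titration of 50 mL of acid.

At half-equivalence [HA] = [A⁻], so Henderson-Hasselbalch gives pH = pKa = -log(3.39e-08) = 7.47.

pH = pKa = 7.47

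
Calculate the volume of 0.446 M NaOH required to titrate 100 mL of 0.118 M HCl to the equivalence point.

At equivalence: moles acid = moles base. moles HCl = 0.118 × 100/1000 = 0.0118 mol. V_base = moles / 0.446 × 1000 = 26.5 mL.

V_{base} = 26.5 mL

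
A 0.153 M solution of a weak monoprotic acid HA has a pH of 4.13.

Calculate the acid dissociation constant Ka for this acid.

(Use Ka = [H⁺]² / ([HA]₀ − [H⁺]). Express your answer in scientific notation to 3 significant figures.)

[H⁺] = 10^(−pH) = 10^(−4.13) = 7.413e-05 M. For HA ⇌ H⁺ + A⁻, Ka = [H⁺][A⁻]/[HA] = [H⁺]² / ([HA]₀ − [H⁺]) = (7.413e-05)² / (0.153 − 7.413e-05) = 3.59e-08.

K_a = 3.59e-08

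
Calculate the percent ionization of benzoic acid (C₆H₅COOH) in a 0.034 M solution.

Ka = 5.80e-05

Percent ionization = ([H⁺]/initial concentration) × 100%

Using Ka equilibrium: x² + Ka×x - Ka×C = 0. Solving: [H⁺] = 1.3756e-03. Percent = (1.3756e-03/0.034) × 100

Percent ionization = 4.05%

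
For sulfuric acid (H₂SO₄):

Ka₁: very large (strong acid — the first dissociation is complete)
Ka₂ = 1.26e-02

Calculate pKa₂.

pKa₂ = -log(Ka₂) = -log(1.26e-02) = 1.90.

pK_{a2} = 1.90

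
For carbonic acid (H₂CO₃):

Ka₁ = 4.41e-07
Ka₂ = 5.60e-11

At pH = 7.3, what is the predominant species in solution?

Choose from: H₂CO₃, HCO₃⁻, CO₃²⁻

pKa₁ = 6.36, pKa₂ = 10.25. For a polyprotic acid the predominant species crosses at each pKa: below pKa_n the protonated form dominates, above it the deprotonated form does. At pH = 7.3, the predominant species is HCO₃⁻.

HCO₃⁻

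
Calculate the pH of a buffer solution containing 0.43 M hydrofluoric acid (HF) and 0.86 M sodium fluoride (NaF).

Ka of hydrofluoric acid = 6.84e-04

pKa = -log(6.84e-04) = 3.16. pH = pKa + log([A⁻]/[HA]) = 3.16 + log(0.86/0.43)

pH = 3.47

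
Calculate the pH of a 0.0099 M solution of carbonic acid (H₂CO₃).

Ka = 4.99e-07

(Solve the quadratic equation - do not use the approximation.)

x² + Ka×x - Ka×C = 0. Using quadratic formula: [H⁺] = 7.0037e-05

pH = 4.15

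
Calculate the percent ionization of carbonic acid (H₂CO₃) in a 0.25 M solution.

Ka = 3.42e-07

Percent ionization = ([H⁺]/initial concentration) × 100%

Using Ka equilibrium: x² + Ka×x - Ka×C = 0. Solving: [H⁺] = 2.9223e-04. Percent = (2.9223e-04/0.25) × 100

Percent ionization = 0.117%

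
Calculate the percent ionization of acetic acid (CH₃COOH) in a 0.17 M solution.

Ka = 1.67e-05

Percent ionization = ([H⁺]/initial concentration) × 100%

Using Ka equilibrium: x² + Ka×x - Ka×C = 0. Solving: [H⁺] = 1.6766e-03. Percent = (1.6766e-03/0.17) × 100

Percent ionization = 0.986%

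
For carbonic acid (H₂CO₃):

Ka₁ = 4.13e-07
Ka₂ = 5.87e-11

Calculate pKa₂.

pKa₂ = -log(Ka₂) = -log(5.87e-11) = 10.23.

pK_{a2} = 10.23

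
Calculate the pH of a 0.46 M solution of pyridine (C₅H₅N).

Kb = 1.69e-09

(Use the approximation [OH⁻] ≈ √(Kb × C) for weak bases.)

[OH⁻] = √(Kb × C) = √(1.69e-09 × 0.46) = 2.7882e-05. pOH = 4.55, pH = 14 - pOH

pH = 9.45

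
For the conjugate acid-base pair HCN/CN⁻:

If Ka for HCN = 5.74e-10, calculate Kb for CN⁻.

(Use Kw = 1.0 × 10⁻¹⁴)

For a conjugate pair Ka × Kb = Kw, so Kb = Kw/Ka = 1.0 × 10⁻¹⁴ / 5.74e-10 = 1.74e-05.

K_b = 1.74e-05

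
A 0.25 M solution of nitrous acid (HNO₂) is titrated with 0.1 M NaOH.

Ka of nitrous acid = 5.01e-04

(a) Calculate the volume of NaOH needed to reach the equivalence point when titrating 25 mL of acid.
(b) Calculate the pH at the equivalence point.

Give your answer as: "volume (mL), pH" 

moles acid = 0.25 × 25/1000 = 0.00625 mol; V_base = moles/0.1 × 1000 = 62.5 mL. At equivalence only the conjugate base is present: [A⁻] = 0.00625/0.087 = 7.1429e-02 M. Kb = Kw/Ka = 2.00e-11; [OH⁻] = √(Kb × [A⁻]) = 1.1940e-06; pOH = 5.92; pH = 14 - pOH = 8.08.

V = 62.5 mL, pH = 8.08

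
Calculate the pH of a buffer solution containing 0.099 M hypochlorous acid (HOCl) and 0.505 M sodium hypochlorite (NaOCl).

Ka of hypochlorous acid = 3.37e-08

pKa = -log(3.37e-08) = 7.47. pH = pKa + log([A⁻]/[HA]) = 7.47 + log(0.505/0.099)

pH = 8.18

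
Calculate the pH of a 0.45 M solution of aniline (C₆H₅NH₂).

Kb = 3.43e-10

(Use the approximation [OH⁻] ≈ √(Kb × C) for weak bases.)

[OH⁻] = √(Kb × C) = √(3.43e-10 × 0.45) = 1.2424e-05. pOH = 4.91, pH = 14 - pOH

pH = 9.09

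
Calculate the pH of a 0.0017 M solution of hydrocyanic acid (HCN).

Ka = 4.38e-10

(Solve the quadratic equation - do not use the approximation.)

x² + Ka×x - Ka×C = 0. Using quadratic formula: [H⁺] = 8.6268e-07

pH = 6.06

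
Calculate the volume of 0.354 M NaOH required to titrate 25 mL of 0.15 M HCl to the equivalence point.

At equivalence: moles acid = moles base. moles HCl = 0.15 × 25/1000 = 0.00375 mol. V_base = moles / 0.354 × 1000 = 10.6 mL.

V_{base} = 10.6 mL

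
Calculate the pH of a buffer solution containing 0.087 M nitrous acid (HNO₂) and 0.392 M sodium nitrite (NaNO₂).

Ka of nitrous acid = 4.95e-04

pKa = -log(4.95e-04) = 3.31. pH = pKa + log([A⁻]/[HA]) = 3.31 + log(0.392/0.087)

pH = 3.96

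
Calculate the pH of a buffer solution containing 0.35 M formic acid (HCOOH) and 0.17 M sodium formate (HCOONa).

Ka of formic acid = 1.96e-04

pKa = -log(1.96e-04) = 3.71. pH = pKa + log([A⁻]/[HA]) = 3.71 + log(0.17/0.35)

pH = 3.39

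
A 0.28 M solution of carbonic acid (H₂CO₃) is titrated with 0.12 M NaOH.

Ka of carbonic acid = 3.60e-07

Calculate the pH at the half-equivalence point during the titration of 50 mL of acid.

At half-equivalence [HA] = [A⁻], so Henderson-Hasselbalch gives pH = pKa = -log(3.60e-07) = 6.44.

pH = pKa = 6.44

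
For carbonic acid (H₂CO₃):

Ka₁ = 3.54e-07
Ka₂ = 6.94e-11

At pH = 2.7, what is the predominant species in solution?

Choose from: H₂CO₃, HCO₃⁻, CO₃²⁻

pKa₁ = 6.45, pKa₂ = 10.16. For a polyprotic acid the predominant species crosses at each pKa: below pKa_n the protonated form dominates, above it the deprotonated form does. At pH = 2.7, the predominant species is H₂CO₃.

H₂CO₃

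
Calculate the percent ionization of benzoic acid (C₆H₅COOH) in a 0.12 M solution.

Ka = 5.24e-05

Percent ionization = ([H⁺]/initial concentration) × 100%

Using Ka equilibrium: x² + Ka×x - Ka×C = 0. Solving: [H⁺] = 2.4815e-03. Percent = (2.4815e-03/0.12) × 100

Percent ionization = 2.07%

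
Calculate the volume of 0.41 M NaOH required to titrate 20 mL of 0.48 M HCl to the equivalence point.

At equivalence: moles acid = moles base. moles HCl = 0.48 × 20/1000 = 0.0096 mol. V_base = moles / 0.41 × 1000 = 23.4 mL.

V_{base} = 23.4 mL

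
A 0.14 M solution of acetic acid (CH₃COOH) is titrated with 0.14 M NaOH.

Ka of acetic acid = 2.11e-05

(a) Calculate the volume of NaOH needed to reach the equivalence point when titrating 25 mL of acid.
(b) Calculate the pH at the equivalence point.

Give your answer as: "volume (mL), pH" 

moles acid = 0.14 × 25/1000 = 0.0035 mol; V_base = moles/0.14 × 1000 = 25.0 mL. At equivalence only the conjugate base is present: [A⁻] = 0.0035/0.050 = 7.0000e-02 M. Kb = Kw/Ka = 4.74e-10; [OH⁻] = √(Kb × [A⁻]) = 5.7598e-06; pOH = 5.24; pH = 14 - pOH = 8.76.

V = 25.0 mL, pH = 8.76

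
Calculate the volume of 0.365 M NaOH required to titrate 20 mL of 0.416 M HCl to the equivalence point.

At equivalence: moles acid = moles base. moles HCl = 0.416 × 20/1000 = 0.00832 mol. V_base = moles / 0.365 × 1000 = 22.8 mL.

V_{base} = 22.8 mL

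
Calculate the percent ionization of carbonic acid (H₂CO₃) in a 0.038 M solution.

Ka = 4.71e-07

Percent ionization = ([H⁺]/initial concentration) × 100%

Using Ka equilibrium: x² + Ka×x - Ka×C = 0. Solving: [H⁺] = 1.3355e-04. Percent = (1.3355e-04/0.038) × 100

Percent ionization = 0.351%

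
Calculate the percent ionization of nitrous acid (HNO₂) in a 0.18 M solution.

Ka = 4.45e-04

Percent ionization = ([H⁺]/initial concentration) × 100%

Using Ka equilibrium: x² + Ka×x - Ka×C = 0. Solving: [H⁺] = 8.7301e-03. Percent = (8.7301e-03/0.18) × 100

Percent ionization = 4.85%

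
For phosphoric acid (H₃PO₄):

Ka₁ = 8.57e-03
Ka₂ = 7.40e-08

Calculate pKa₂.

pKa₂ = -log(Ka₂) = -log(7.40e-08) = 7.13.

pK_{a2} = 7.13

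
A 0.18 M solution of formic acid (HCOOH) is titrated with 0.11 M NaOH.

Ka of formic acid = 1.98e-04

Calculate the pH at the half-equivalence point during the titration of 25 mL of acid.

At half-equivalence [HA] = [A⁻], so Henderson-Hasselbalch gives pH = pKa = -log(1.98e-04) = 3.70.

pH = pKa = 3.70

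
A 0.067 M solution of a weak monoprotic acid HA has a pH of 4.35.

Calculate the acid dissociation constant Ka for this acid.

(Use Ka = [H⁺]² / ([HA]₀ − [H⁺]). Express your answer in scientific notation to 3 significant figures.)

[H⁺] = 10^(−pH) = 10^(−4.35) = 4.467e-05 M. For HA ⇌ H⁺ + A⁻, Ka = [H⁺][A⁻]/[HA] = [H⁺]² / ([HA]₀ − [H⁺]) = (4.467e-05)² / (0.067 − 4.467e-05) = 2.98e-08.

K_a = 2.98e-08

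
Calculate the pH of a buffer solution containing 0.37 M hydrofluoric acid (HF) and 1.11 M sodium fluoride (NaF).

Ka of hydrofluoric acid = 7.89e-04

pKa = -log(7.89e-04) = 3.10. pH = pKa + log([A⁻]/[HA]) = 3.10 + log(1.11/0.37)

pH = 3.58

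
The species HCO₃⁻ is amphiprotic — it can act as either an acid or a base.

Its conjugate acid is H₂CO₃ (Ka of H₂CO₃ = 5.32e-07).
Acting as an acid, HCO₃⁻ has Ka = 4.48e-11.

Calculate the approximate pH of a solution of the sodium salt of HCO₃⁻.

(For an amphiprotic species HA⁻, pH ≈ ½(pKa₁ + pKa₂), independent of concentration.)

pKa₁ = -log(5.32e-07) = 6.27; pKa₂ = -log(4.48e-11) = 10.35. For an amphiprotic species, pH ≈ ½(pKa₁ + pKa₂) = ½(6.27 + 10.35) = 8.31.

pH = 8.31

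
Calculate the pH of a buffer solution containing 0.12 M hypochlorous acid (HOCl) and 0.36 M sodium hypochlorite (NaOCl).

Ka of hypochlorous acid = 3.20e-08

pKa = -log(3.20e-08) = 7.49. pH = pKa + log([A⁻]/[HA]) = 7.49 + log(0.36/0.12)

pH = 7.97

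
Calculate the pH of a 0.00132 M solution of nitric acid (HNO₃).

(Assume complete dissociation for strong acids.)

[H⁺] = 0.00132 M for strong acid. pH = -log[H⁺] = -log(0.00132)

pH = 2.88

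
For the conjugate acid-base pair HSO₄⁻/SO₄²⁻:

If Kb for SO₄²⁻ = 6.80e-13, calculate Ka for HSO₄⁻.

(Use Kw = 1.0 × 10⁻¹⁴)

For a conjugate pair Ka × Kb = Kw, so Ka = Kw/Kb = 1.0 × 10⁻¹⁴ / 6.80e-13 = 1.47e-02.

K_a = 1.47e-02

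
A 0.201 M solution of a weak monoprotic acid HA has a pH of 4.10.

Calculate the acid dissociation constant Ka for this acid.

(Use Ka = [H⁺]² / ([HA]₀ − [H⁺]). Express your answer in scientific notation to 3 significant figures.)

[H⁺] = 10^(−pH) = 10^(−4.10) = 7.943e-05 M. For HA ⇌ H⁺ + A⁻, Ka = [H⁺][A⁻]/[HA] = [H⁺]² / ([HA]₀ − [H⁺]) = (7.943e-05)² / (0.201 − 7.943e-05) = 3.14e-08.

K_a = 3.14e-08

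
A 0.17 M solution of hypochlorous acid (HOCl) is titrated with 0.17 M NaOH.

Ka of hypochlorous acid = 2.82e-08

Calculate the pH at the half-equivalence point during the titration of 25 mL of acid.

At half-equivalence [HA] = [A⁻], so Henderson-Hasselbalch gives pH = pKa = -log(2.82e-08) = 7.55.

pH = pKa = 7.55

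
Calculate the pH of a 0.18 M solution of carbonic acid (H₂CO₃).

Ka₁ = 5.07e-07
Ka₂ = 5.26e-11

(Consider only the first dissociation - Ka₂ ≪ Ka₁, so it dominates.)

First dissociation dominates. From Ka₁ = [H⁺][HA⁻]/[H₂A], x² + Ka₁·x − Ka₁·C = 0 with C = 0.18 M and Ka₁ = 5.07e-07. Solving: [H⁺] = (−Ka₁ + √(Ka₁² + 4·Ka₁·C)) / 2 = 3.0184e-04 M. pH = -log(3.0184e-04) = 3.52.

pH = 3.52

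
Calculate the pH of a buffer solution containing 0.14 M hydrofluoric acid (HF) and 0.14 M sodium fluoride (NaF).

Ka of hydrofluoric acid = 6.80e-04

pKa = -log(6.80e-04) = 3.17. pH = pKa + log([A⁻]/[HA]) = 3.17 + log(0.14/0.14)

pH = 3.17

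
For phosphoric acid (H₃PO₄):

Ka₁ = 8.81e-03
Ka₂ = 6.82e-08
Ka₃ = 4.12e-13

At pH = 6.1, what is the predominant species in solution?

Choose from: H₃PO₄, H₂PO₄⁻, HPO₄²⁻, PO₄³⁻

pKa₁ = 2.06, pKa₂ = 7.17, pKa₃ = 12.39. For a polyprotic acid the predominant species crosses at each pKa: below pKa_n the protonated form dominates, above it the deprotonated form does. At pH = 6.1, the predominant species is H₂PO₄⁻.

H₂PO₄⁻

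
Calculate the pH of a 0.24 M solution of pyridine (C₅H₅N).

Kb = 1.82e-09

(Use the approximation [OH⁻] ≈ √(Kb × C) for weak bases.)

[OH⁻] = √(Kb × C) = √(1.82e-09 × 0.24) = 2.0900e-05. pOH = 4.68, pH = 14 - pOH

pH = 9.32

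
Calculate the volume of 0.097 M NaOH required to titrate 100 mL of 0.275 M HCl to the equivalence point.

At equivalence: moles acid = moles base. moles HCl = 0.275 × 100/1000 = 0.0275 mol. V_base = moles / 0.097 × 1000 = 283.5 mL.

V_{base} = 283.5 mL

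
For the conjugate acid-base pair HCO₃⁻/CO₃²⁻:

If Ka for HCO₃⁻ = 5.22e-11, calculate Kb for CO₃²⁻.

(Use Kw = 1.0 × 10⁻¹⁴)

For a conjugate pair Ka × Kb = Kw, so Kb = Kw/Ka = 1.0 × 10⁻¹⁴ / 5.22e-11 = 1.92e-04.

K_b = 1.92e-04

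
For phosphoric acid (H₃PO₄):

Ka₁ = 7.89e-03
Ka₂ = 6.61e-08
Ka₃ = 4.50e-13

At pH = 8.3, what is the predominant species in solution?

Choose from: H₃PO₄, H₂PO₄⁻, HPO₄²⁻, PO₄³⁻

pKa₁ = 2.10, pKa₂ = 7.18, pKa₃ = 12.35. For a polyprotic acid the predominant species crosses at each pKa: below pKa_n the protonated form dominates, above it the deprotonated form does. At pH = 8.3, the predominant species is HPO₄²⁻.

HPO₄²⁻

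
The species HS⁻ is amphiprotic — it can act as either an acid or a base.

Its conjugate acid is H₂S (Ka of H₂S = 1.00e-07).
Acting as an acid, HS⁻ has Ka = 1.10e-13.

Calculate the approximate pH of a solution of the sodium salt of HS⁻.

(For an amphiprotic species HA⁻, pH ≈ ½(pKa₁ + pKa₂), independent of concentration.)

pKa₁ = -log(1.00e-07) = 7.00; pKa₂ = -log(1.10e-13) = 12.96. For an amphiprotic species, pH ≈ ½(pKa₁ + pKa₂) = ½(7.00 + 12.96) = 9.98.

pH = 9.98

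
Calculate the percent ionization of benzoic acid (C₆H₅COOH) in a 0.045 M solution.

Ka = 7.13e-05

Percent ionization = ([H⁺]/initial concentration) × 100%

Using Ka equilibrium: x² + Ka×x - Ka×C = 0. Solving: [H⁺] = 1.7559e-03. Percent = (1.7559e-03/0.045) × 100

Percent ionization = 3.9%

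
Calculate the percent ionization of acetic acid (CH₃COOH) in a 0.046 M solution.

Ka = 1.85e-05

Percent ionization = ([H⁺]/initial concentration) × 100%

Using Ka equilibrium: x² + Ka×x - Ka×C = 0. Solving: [H⁺] = 9.1329e-04. Percent = (9.1329e-04/0.046) × 100

Percent ionization = 1.99%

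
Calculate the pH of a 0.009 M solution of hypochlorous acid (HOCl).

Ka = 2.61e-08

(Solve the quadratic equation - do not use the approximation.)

x² + Ka×x - Ka×C = 0. Using quadratic formula: [H⁺] = 1.5313e-05

pH = 4.81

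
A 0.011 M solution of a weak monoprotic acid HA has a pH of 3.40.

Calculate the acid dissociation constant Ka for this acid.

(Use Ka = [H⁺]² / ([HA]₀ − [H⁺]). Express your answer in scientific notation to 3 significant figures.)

[H⁺] = 10^(−pH) = 10^(−3.40) = 3.981e-04 M. For HA ⇌ H⁺ + A⁻, Ka = [H⁺][A⁻]/[HA] = [H⁺]² / ([HA]₀ − [H⁺]) = (3.981e-04)² / (0.011 − 3.981e-04) = 1.49e-05.

K_a = 1.49e-05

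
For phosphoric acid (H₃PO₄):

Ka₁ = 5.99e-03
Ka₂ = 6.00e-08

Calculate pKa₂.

pKa₂ = -log(Ka₂) = -log(6.00e-08) = 7.22.

pK_{a2} = 7.22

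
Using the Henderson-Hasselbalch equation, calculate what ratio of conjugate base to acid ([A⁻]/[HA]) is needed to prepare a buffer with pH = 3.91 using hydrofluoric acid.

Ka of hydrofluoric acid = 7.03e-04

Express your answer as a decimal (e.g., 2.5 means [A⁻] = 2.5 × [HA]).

pKa = -log(7.03e-04) = 3.1530. pH = pKa + log([A⁻]/[HA]), so log([A⁻]/[HA]) = pH − pKa = 3.91 − 3.1530 = 0.7570. [A⁻]/[HA] = 10^(0.7570) = 5.71

[A⁻]/[HA] = 5.71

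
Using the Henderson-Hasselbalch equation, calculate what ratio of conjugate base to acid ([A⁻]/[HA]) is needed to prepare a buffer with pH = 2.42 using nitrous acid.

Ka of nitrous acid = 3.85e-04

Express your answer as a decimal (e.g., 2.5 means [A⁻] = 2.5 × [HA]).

pKa = -log(3.85e-04) = 3.4145. pH = pKa + log([A⁻]/[HA]), so log([A⁻]/[HA]) = pH − pKa = 2.42 − 3.4145 = -0.9945. [A⁻]/[HA] = 10^(-0.9945) = 0.101

[A⁻]/[HA] = 0.101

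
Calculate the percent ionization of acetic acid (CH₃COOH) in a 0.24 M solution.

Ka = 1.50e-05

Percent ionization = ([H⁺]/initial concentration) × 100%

Using Ka equilibrium: x² + Ka×x - Ka×C = 0. Solving: [H⁺] = 1.8899e-03. Percent = (1.8899e-03/0.24) × 100

Percent ionization = 0.787%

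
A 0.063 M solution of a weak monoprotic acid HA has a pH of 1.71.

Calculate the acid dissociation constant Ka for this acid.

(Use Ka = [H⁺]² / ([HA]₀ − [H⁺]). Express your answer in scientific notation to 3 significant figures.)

[H⁺] = 10^(−pH) = 10^(−1.71) = 1.950e-02 M. For HA ⇌ H⁺ + A⁻, Ka = [H⁺][A⁻]/[HA] = [H⁺]² / ([HA]₀ − [H⁺]) = (1.950e-02)² / (0.063 − 1.950e-02) = 8.74e-03.

K_a = 8.74e-03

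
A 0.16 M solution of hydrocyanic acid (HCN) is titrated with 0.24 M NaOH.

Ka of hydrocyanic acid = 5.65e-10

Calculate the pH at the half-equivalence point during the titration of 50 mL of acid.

At half-equivalence [HA] = [A⁻], so Henderson-Hasselbalch gives pH = pKa = -log(5.65e-10) = 9.25.

pH = pKa = 9.25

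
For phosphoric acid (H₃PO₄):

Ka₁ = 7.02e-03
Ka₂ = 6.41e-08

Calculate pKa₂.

pKa₂ = -log(Ka₂) = -log(6.41e-08) = 7.19.

pK_{a2} = 7.19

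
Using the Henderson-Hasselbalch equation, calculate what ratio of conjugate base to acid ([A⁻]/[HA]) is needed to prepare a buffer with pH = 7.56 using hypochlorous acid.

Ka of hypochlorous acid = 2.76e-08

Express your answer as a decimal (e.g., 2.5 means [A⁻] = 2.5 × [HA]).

pKa = -log(2.76e-08) = 7.5591. pH = pKa + log([A⁻]/[HA]), so log([A⁻]/[HA]) = pH − pKa = 7.56 − 7.5591 = 0.0009. [A⁻]/[HA] = 10^(0.0009) = 1.00

[A⁻]/[HA] = 1.00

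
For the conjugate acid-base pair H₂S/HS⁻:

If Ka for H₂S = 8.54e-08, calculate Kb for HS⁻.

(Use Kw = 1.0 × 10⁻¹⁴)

For a conjugate pair Ka × Kb = Kw, so Kb = Kw/Ka = 1.0 × 10⁻¹⁴ / 8.54e-08 = 1.17e-07.

K_b = 1.17e-07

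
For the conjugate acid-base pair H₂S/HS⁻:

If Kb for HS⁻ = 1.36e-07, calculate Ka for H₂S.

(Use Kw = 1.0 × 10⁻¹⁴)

For a conjugate pair Ka × Kb = Kw, so Ka = Kw/Kb = 1.0 × 10⁻¹⁴ / 1.36e-07 = 7.35e-08.

K_a = 7.35e-08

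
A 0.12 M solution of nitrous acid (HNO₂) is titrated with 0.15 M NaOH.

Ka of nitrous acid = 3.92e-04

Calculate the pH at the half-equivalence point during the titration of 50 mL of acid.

At half-equivalence [HA] = [A⁻], so Henderson-Hasselbalch gives pH = pKa = -log(3.92e-04) = 3.41.

pH = pKa = 3.41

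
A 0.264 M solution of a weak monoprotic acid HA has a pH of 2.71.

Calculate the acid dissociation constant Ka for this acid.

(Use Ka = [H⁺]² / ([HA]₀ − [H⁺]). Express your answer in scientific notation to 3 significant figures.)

[H⁺] = 10^(−pH) = 10^(−2.71) = 1.950e-03 M. For HA ⇌ H⁺ + A⁻, Ka = [H⁺][A⁻]/[HA] = [H⁺]² / ([HA]₀ − [H⁺]) = (1.950e-03)² / (0.264 − 1.950e-03) = 1.45e-05.

K_a = 1.45e-05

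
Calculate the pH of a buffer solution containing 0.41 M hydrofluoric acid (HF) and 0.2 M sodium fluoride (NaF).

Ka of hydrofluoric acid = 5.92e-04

pKa = -log(5.92e-04) = 3.23. pH = pKa + log([A⁻]/[HA]) = 3.23 + log(0.2/0.41)

pH = 2.92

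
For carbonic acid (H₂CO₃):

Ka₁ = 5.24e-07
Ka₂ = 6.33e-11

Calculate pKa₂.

pKa₂ = -log(Ka₂) = -log(6.33e-11) = 10.20.

pK_{a2} = 10.20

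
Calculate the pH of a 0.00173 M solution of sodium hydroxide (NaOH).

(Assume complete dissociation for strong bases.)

[OH⁻] = 0.00173 M for strong base. pOH = -log[OH⁻] = 2.76, pH = 14 - pOH

pH = 11.24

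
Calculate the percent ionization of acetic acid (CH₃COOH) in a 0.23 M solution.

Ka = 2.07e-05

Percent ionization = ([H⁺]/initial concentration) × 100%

Using Ka equilibrium: x² + Ka×x - Ka×C = 0. Solving: [H⁺] = 2.1716e-03. Percent = (2.1716e-03/0.23) × 100

Percent ionization = 0.944%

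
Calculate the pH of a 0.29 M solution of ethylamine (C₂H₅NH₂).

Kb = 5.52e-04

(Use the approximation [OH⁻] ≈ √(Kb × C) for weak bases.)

[OH⁻] = √(Kb × C) = √(5.52e-04 × 0.29) = 1.2652e-02. pOH = 1.90, pH = 14 - pOH

pH = 12.10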